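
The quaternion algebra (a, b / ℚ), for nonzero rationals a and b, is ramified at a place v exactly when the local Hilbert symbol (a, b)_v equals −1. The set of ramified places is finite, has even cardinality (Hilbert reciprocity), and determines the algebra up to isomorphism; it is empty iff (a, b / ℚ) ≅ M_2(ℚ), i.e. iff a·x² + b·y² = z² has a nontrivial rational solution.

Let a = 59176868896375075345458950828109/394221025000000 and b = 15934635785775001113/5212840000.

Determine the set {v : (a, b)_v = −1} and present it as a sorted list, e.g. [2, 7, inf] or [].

[7, 23, 29, 31]

(a, b) ≡ (2821, 2488577) mod (ℚ^×)²; places V = {2, 3, 5, 7, 11, 13, 19, 23, 29, 31, 41, ∞}.
(a,b)_19: α=-4, u≡6; β=-4, v≡15 (mod 19); (6|19)=+1, (15|19)=-1; sign (−1)^0·+1^-4·-1^-4 = +1.
(a,b)_∞: sgn(2821)=+, sgn(2488577)=+, so +1.
(a,b)_23: α=6, u≡17; β=3, v≡19 (mod 23); (17|23)=-1, (19|23)=-1; sign (−1)^0·-1^3·-1^6 = -1.
(a,b)_11: α=-2, u≡9; β=0, v≡1 (mod 11); (9|11)=+1, (1|11)=+1; sign (−1)^0·+1^0·+1^-2 = +1.
(a,b)_31: α=3, u≡3; β=2, v≡26 (mod 31); (3|31)=-1, (26|31)=-1; sign (−1)^0·-1^2·-1^3 = -1.
(a,b)_2: α=-6, β=-6; u≡5, v≡1 (mod 8); ε(u)ε(v)=0·0, αω(v)=-6·0, βω(u)=-6·1; sum ≡ 0  ⇒  +1.
(a,b)_41: α=2, u≡5; β=1, v≡17 (mod 41); (5|41)=+1, (17|41)=-1; sign (−1)^0·+1^1·-1^2 = +1.
(a,b)_29: α=2, u≡19; β=1, v≡26 (mod 29); (19|29)=-1, (26|29)=-1; sign (−1)^0·-1^1·-1^2 = -1.
(a,b)_13: α=7, u≡1; β=5, v≡9 (mod 13); (1|13)=+1, (9|13)=+1; sign (−1)^0·+1^5·+1^7 = +1.
(a,b)_7: α=5, u≡1; β=3, v≡1 (mod 7); (1|7)=+1, (1|7)=+1; sign (−1)^1·+1^3·+1^5 = -1.
(a,b)_3: α=2, u≡1; β=2, v≡2 (mod 3); (1|3)=+1, (2|3)=-1; sign (−1)^0·+1^2·-1^2 = +1.
(a,b)_5: α=-8, u≡1; β=-4, v≡2 (mod 5); (1|5)=+1, (2|5)=-1; sign (−1)^0·+1^-4·-1^-8 = +1.
(2821, 2488577 / ℚ) ramifies at {7, 23, 29, 31}: a division algebra.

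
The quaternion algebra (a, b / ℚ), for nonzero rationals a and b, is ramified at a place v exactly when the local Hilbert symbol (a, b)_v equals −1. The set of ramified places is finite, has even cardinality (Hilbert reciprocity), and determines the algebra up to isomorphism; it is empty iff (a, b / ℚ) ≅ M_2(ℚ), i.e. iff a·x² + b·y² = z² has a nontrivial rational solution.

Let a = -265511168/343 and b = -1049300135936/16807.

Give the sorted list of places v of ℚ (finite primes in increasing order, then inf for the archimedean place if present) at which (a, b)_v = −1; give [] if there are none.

Mod squares: a ≡ -119, b ≡ -29393. Check v ∈ {∞, 2, 7, 13, 17, 19}.
v=2: v_2(a)=8, v_2(b)=12; units ≡ 1, 7 (mod 8); ε·ε+αω+βω = 0·1+8·0+12·0 ≡ 0  ⇒  (a,b)_2 = +1.
v=7: a=7^-3·(≡1), b=7^-5·(≡4) mod 7; (1|7)=+1, (4|7)=+1; (−1)^{-3·-5·3}·(+1)^-5·(+1)^-3 = -1.
v=19: a=19^2·(≡2), b=19^3·(≡5) mod 19; (2|19)=-1, (5|19)=+1; (−1)^{2·3·9}·(-1)^3·(+1)^2 = -1.
v=∞: -119 < 0 and -29393 < 0  ⇒  (a,b)_∞ = -1.
v=17: a=17^1·(≡7), b=17^1·(≡6) mod 17; (7|17)=-1, (6|17)=-1; (−1)^{1·1·8}·(-1)^1·(-1)^1 = +1.
v=13: a=13^2·(≡6), b=13^3·(≡3) mod 13; (6|13)=-1, (3|13)=+1; (−1)^{2·3·6}·(-1)^3·(+1)^2 = -1.
(-119, -29393 / ℚ) ramifies at {7, 13, 19, ∞}: a division algebra.

[7, 13, 19, inf]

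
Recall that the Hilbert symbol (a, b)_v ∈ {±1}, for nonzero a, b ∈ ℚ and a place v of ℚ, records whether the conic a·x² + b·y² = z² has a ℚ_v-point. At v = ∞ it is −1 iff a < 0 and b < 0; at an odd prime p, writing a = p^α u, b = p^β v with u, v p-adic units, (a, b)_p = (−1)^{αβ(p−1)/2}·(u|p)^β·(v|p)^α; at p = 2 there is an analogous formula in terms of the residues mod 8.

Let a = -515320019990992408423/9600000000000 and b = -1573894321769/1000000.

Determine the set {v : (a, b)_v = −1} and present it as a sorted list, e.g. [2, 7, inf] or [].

[2, 11, 23, inf]

(a, b) ≡ (-72105, -209) mod (ℚ^×)²; places V = {2, 3, 5, 7, 11, 19, 23, ∞}.
(a,b)_∞: sgn(-72105)=−, sgn(-209)=−, so -1.
(a,b)_11: α=5, u≡5; β=3, v≡1 (mod 11); (5|11)=+1, (1|11)=+1; sign (−1)^1·+1^3·+1^5 = -1.
(a,b)_19: α=1, u≡6; β=1, v≡2 (mod 19); (6|19)=+1, (2|19)=-1; sign (−1)^1·+1^1·-1^1 = +1.
(a,b)_2: α=-16, β=-6; u≡7, v≡7 (mod 8); ε(u)ε(v)=1·1, αω(v)=-16·0, βω(u)=-6·0; sum ≡ 1  ⇒  -1.
(a,b)_23: α=3, u≡12; β=2, v≡15 (mod 23); (12|23)=+1, (15|23)=-1; sign (−1)^0·+1^2·-1^3 = -1.
(a,b)_7: α=12, u≡1; β=6, v≡1 (mod 7); (1|7)=+1, (1|7)=+1; sign (−1)^0·+1^6·+1^12 = +1.
(a,b)_3: α=-1, u≡1; β=0, v≡1 (mod 3); (1|3)=+1, (1|3)=+1; sign (−1)^0·+1^0·+1^-1 = +1.
(a,b)_5: α=-11, u≡4; β=-6, v≡4 (mod 5); (4|5)=+1, (4|5)=+1; sign (−1)^0·+1^-6·+1^-11 = +1.
|Ram(-72105, -209)| = 4, even; anisotropic at {2, 11, 23, ∞}.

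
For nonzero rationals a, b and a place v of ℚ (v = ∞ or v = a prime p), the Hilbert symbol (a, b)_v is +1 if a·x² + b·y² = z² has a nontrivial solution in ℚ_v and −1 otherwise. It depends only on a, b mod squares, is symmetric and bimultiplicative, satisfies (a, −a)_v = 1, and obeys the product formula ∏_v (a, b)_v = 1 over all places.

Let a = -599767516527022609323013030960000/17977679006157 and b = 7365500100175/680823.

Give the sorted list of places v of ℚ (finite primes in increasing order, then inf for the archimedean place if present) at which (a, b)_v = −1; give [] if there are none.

Mod squares: a ≡ -10582, b ≡ 18259241. Check v ∈ {∞, 2, 3, 5, 7, 11, 13, 17, 19, 23, 29, 31, 37}.
v=13: a=13^-3·(≡5), b=13^-1·(≡5) mod 13; (5|13)=-1, (5|13)=-1; (−1)^{-3·-1·6}·(-1)^-1·(-1)^-3 = +1.
v=19: a=19^-2·(≡6), b=19^0·(≡18) mod 19; (6|19)=+1, (18|19)=-1; (−1)^{-2·0·9}·(+1)^0·(-1)^-2 = +1.
v=17: a=17^2·(≡13), b=17^1·(≡15) mod 17; (13|17)=+1, (15|17)=+1; (−1)^{2·1·8}·(+1)^1·(+1)^2 = +1.
v=3: a=3^-4·(≡2), b=3^-2·(≡2) mod 3; (2|3)=-1, (2|3)=-1; (−1)^{-4·-2·1}·(-1)^-2·(-1)^-4 = +1.
v=2: v_2(a)=7, v_2(b)=0; units ≡ 5, 1 (mod 8); ε·ε+αω+βω = 0·0+7·0+0·1 ≡ 0  ⇒  (a,b)_2 = +1.
v=31: a=31^4·(≡7), b=31^2·(≡13) mod 31; (7|31)=+1, (13|31)=-1; (−1)^{4·2·15}·(+1)^2·(-1)^4 = +1.
v=11: a=11^3·(≡8), b=11^-1·(≡9) mod 11; (8|11)=-1, (9|11)=+1; (−1)^{3·-1·5}·(-1)^-1·(+1)^3 = +1.
v=5: a=5^4·(≡2), b=5^2·(≡4) mod 5; (2|5)=-1, (4|5)=+1; (−1)^{4·2·2}·(-1)^2·(+1)^4 = +1.
v=∞: -10582 < 0 and 18259241 > 0  ⇒  (a,b)_∞ = +1.
v=29: a=29^2·(≡3), b=29^1·(≡19) mod 29; (3|29)=-1, (19|29)=-1; (−1)^{2·1·14}·(-1)^1·(-1)^2 = -1.
v=23: a=23^-4·(≡15), b=23^-2·(≡18) mod 23; (15|23)=-1, (18|23)=+1; (−1)^{-4·-2·11}·(-1)^-2·(+1)^-4 = +1.
v=37: a=37^1·(≡26), b=37^1·(≡29) mod 37; (26|37)=+1, (29|37)=-1; (−1)^{1·1·18}·(+1)^1·(-1)^1 = -1.
v=7: a=7^14·(≡2), b=7^5·(≡2) mod 7; (2|7)=+1, (2|7)=+1; (−1)^{14·5·3}·(+1)^5·(+1)^14 = +1.
(-10582, 18259241 / ℚ) ramifies at {29, 37}: a division algebra.

[29, 37]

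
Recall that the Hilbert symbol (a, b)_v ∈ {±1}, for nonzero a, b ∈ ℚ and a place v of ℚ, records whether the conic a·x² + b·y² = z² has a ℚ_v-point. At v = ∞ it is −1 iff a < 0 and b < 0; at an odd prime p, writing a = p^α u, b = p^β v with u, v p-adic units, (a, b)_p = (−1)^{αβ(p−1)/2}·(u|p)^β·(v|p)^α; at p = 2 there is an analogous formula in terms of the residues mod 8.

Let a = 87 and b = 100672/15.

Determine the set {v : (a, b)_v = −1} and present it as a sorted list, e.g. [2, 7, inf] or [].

(a, b) ≡ (87, 195) mod (ℚ^×)²; places V = {2, 3, 5, 11, 13, 29, ∞}.
(a,b)_29: α=1, u≡3; β=0, v≡26 (mod 29); (3|29)=-1, (26|29)=-1; sign (−1)^0·-1^0·-1^1 = -1.
(a,b)_3: α=1, u≡2; β=-1, v≡2 (mod 3); (2|3)=-1, (2|3)=-1; sign (−1)^1·-1^-1·-1^1 = -1.
(a,b)_13: α=0, u≡9; β=1, v≡11 (mod 13); (9|13)=+1, (11|13)=-1; sign (−1)^0·+1^1·-1^0 = +1.
(a,b)_11: α=0, u≡10; β=2, v≡10 (mod 11); (10|11)=-1, (10|11)=-1; sign (−1)^0·-1^2·-1^0 = +1.
(a,b)_∞: sgn(87)=+, sgn(195)=+, so +1.
(a,b)_5: α=0, u≡2; β=-1, v≡4 (mod 5); (2|5)=-1, (4|5)=+1; sign (−1)^0·-1^-1·+1^0 = -1.
(a,b)_2: α=0, β=6; u≡7, v≡3 (mod 8); ε(u)ε(v)=1·1, αω(v)=0·1, βω(u)=6·0; sum ≡ 1  ⇒  -1.
Ram(87, 195) = {2, 3, 5, 29}; no ℚ_2-point on the conic.

[2, 3, 5, 29]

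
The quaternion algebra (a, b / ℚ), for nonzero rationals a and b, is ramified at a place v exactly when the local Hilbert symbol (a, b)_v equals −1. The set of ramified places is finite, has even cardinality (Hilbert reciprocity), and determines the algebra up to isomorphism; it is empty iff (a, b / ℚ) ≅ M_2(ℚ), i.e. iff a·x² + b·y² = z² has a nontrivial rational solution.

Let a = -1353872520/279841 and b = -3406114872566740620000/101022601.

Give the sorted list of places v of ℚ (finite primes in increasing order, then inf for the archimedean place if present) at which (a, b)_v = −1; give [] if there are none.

(a, b) ≡ (-770, -78) mod (ℚ^×)²; places V = {2, 3, 5, 7, 11, 13, 17, 19, 23, 41, ∞}.
(a,b)_3: α=2, u≡1; β=3, v≡1 (mod 3); (1|3)=+1, (1|3)=+1; sign (−1)^0·+1^3·+1^2 = +1.
(a,b)_23: α=-4, u≡9; β=-4, v≡17 (mod 23); (9|23)=+1, (17|23)=-1; sign (−1)^0·+1^-4·-1^-4 = +1.
(a,b)_5: α=1, u≡1; β=4, v≡3 (mod 5); (1|5)=+1, (3|5)=-1; sign (−1)^0·+1^4·-1^1 = -1.
(a,b)_11: α=1, u≡10; β=2, v≡2 (mod 11); (10|11)=-1, (2|11)=-1; sign (−1)^0·-1^2·-1^1 = -1.
(a,b)_2: α=3, β=5; u≡7, v≡1 (mod 8); ε(u)ε(v)=1·0, αω(v)=3·0, βω(u)=5·0; sum ≡ 0  ⇒  +1.
(a,b)_∞: sgn(-770)=−, sgn(-78)=−, so -1.
(a,b)_13: α=2, u≡9; β=5, v≡5 (mod 13); (9|13)=+1, (5|13)=-1; sign (−1)^0·+1^5·-1^2 = +1.
(a,b)_7: α=1, u≡2; β=0, v≡6 (mod 7); (2|7)=+1, (6|7)=-1; sign (−1)^0·+1^0·-1^1 = -1.
(a,b)_17: α=2, u≡11; β=4, v≡5 (mod 17); (11|17)=-1, (5|17)=-1; sign (−1)^0·-1^4·-1^2 = +1.
(a,b)_19: α=0, u≡16; β=-2, v≡9 (mod 19); (16|19)=+1, (9|19)=+1; sign (−1)^0·+1^-2·+1^0 = +1.
(a,b)_41: α=0, u≡18; β=2, v≡21 (mod 41); (18|41)=+1, (21|41)=+1; sign (−1)^0·+1^2·+1^0 = +1.
|Ram(-770, -78)| = 4, even; anisotropic at {5, 7, 11, ∞}.

[5, 7, 11, inf]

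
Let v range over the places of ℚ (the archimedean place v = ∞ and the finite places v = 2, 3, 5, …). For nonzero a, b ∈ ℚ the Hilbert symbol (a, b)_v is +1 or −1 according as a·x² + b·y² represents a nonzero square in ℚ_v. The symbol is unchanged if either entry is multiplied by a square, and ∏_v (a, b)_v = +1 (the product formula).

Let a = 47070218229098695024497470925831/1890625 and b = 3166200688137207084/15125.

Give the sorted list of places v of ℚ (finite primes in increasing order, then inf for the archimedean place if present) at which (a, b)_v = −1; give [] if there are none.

Mod squares: a ≡ 1479, b ≡ 114855. Check v ∈ {∞, 2, 3, 5, 7, 11, 13, 17, 19, 29, 31}.
v=3: a=3^19·(≡1), b=3^11·(≡2) mod 3; (1|3)=+1, (2|3)=-1; (−1)^{19·11·1}·(+1)^11·(-1)^19 = +1.
v=17: a=17^3·(≡4), b=17^2·(≡7) mod 17; (4|17)=+1, (7|17)=-1; (−1)^{3·2·8}·(+1)^2·(-1)^3 = -1.
v=13: a=13^2·(≡10), b=13^1·(≡8) mod 13; (10|13)=+1, (8|13)=-1; (−1)^{2·1·6}·(+1)^1·(-1)^2 = +1.
v=19: a=19^2·(≡9), b=19^1·(≡18) mod 19; (9|19)=+1, (18|19)=-1; (−1)^{2·1·9}·(+1)^1·(-1)^2 = +1.
v=29: a=29^3·(≡25), b=29^2·(≡8) mod 29; (25|29)=+1, (8|29)=-1; (−1)^{3·2·14}·(+1)^2·(-1)^3 = -1.
v=2: v_2(a)=0, v_2(b)=2; units ≡ 7, 7 (mod 8); ε·ε+αω+βω = 1·1+0·0+2·0 ≡ 1  ⇒  (a,b)_2 = -1.
v=11: a=11^-2·(≡4), b=11^-2·(≡3) mod 11; (4|11)=+1, (3|11)=+1; (−1)^{-2·-2·5}·(+1)^-2·(+1)^-2 = +1.
v=7: a=7^8·(≡2), b=7^4·(≡6) mod 7; (2|7)=+1, (6|7)=-1; (−1)^{8·4·3}·(+1)^4·(-1)^8 = +1.
v=∞: 1479 > 0 and 114855 > 0  ⇒  (a,b)_∞ = +1.
v=5: a=5^-6·(≡1), b=5^-3·(≡4) mod 5; (1|5)=+1, (4|5)=+1; (−1)^{-6·-3·2}·(+1)^-3·(+1)^-6 = +1.
v=31: a=31^2·(≡26), b=31^1·(≡14) mod 31; (26|31)=-1, (14|31)=+1; (−1)^{2·1·15}·(-1)^1·(+1)^2 = -1.
|Ram(1479, 114855)| = 4, even; anisotropic at {2, 17, 29, 31}.

[2, 17, 29, 31]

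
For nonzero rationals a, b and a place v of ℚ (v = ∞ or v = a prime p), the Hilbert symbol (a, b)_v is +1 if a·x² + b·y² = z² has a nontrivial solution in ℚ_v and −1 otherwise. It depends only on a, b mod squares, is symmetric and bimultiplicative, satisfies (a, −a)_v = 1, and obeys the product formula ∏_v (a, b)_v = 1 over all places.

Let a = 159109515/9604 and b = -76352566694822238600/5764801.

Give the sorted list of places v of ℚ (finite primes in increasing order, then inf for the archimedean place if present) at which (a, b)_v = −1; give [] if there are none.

Mod squares: a ≡ 1964315, b ≡ -754. Check v ∈ {∞, 2, 3, 5, 7, 13, 19, 23, 29, 31}.
v=∞: 1964315 > 0 and -754 < 0  ⇒  (a,b)_∞ = +1.
v=19: a=19^1·(≡16), b=19^2·(≡17) mod 19; (16|19)=+1, (17|19)=+1; (−1)^{1·2·9}·(+1)^2·(+1)^1 = +1.
v=31: a=31^1·(≡2), b=31^2·(≡13) mod 31; (2|31)=+1, (13|31)=-1; (−1)^{1·2·15}·(+1)^2·(-1)^1 = -1.
v=2: v_2(a)=-2, v_2(b)=3; units ≡ 3, 7 (mod 8); ε·ε+αω+βω = 1·1+-2·0+3·1 ≡ 0  ⇒  (a,b)_2 = +1.
v=3: a=3^4·(≡2), b=3^8·(≡2) mod 3; (2|3)=-1, (2|3)=-1; (−1)^{4·8·1}·(-1)^8·(-1)^4 = +1.
v=7: a=7^-4·(≡3), b=7^-8·(≡4) mod 7; (3|7)=-1, (4|7)=+1; (−1)^{-4·-8·3}·(-1)^-8·(+1)^-4 = +1.
v=13: a=13^0·(≡11), b=13^1·(≡11) mod 13; (11|13)=-1, (11|13)=-1; (−1)^{0·1·6}·(-1)^1·(-1)^0 = -1.
v=29: a=29^1·(≡5), b=29^3·(≡15) mod 29; (5|29)=+1, (15|29)=-1; (−1)^{1·3·14}·(+1)^3·(-1)^1 = -1.
v=23: a=23^1·(≡2), b=23^2·(≡15) mod 23; (2|23)=+1, (15|23)=-1; (−1)^{1·2·11}·(+1)^2·(-1)^1 = -1.
v=5: a=5^1·(≡2), b=5^2·(≡1) mod 5; (2|5)=-1, (1|5)=+1; (−1)^{1·2·2}·(-1)^2·(+1)^1 = +1.
|Ram(1964315, -754)| = 4, even; anisotropic at {13, 23, 29, 31}.

[13, 23, 29, 31]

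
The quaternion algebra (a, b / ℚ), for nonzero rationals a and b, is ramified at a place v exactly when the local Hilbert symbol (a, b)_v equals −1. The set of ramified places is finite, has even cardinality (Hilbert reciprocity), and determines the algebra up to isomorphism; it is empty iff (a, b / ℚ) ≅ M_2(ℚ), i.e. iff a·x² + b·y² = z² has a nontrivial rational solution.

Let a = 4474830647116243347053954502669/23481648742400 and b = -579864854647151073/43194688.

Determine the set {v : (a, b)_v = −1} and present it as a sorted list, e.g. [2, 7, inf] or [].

[3, 7, 17, 23, 29, 31]

(a, b) ≡ (2001, -106981) mod (ℚ^×)²; places V = {2, 3, 5, 7, 11, 13, 17, 19, 23, 29, 31, 37, ∞}.
(a,b)_∞: sgn(2001)=+, sgn(-106981)=−, so +1.
(a,b)_2: α=-16, β=-6; u≡1, v≡3 (mod 8); ε(u)ε(v)=0·1, αω(v)=-16·1, βω(u)=-6·0; sum ≡ 0  ⇒  +1.
(a,b)_37: α=-2, u≡26; β=-2, v≡19 (mod 37); (26|37)=+1, (19|37)=-1; sign (−1)^0·+1^-2·-1^-2 = +1.
(a,b)_13: α=12, u≡4; β=6, v≡1 (mod 13); (4|13)=+1, (1|13)=+1; sign (−1)^0·+1^6·+1^12 = +1.
(a,b)_3: α=1, u≡1; β=2, v≡2 (mod 3); (1|3)=+1, (2|3)=-1; sign (−1)^0·+1^2·-1^1 = -1.
(a,b)_5: α=-2, u≡4; β=0, v≡4 (mod 5); (4|5)=+1, (4|5)=+1; sign (−1)^0·+1^0·+1^-2 = +1.
(a,b)_29: α=-1, u≡11; β=-1, v≡24 (mod 29); (11|29)=-1, (24|29)=+1; sign (−1)^0·-1^-1·+1^-1 = -1.
(a,b)_7: α=2, u≡3; β=1, v≡6 (mod 7); (3|7)=-1, (6|7)=-1; sign (−1)^0·-1^1·-1^2 = -1.
(a,b)_23: α=3, u≡12; β=2, v≡19 (mod 23); (12|23)=+1, (19|23)=-1; sign (−1)^0·+1^2·-1^3 = -1.
(a,b)_17: α=0, u≡10; β=-1, v≡3 (mod 17); (10|17)=-1, (3|17)=-1; sign (−1)^0·-1^-1·-1^0 = -1.
(a,b)_11: α=2, u≡6; β=2, v≡9 (mod 11); (6|11)=-1, (9|11)=+1; sign (−1)^0·-1^2·+1^2 = +1.
(a,b)_31: α=6, u≡26; β=3, v≡3 (mod 31); (26|31)=-1, (3|31)=-1; sign (−1)^0·-1^3·-1^6 = -1.
(a,b)_19: α=-2, u≡6; β=0, v≡8 (mod 19); (6|19)=+1, (8|19)=-1; sign (−1)^0·+1^0·-1^-2 = +1.
|Ram(2001, -106981)| = 6, even; anisotropic at {3, 7, 17, 23, 29, 31}.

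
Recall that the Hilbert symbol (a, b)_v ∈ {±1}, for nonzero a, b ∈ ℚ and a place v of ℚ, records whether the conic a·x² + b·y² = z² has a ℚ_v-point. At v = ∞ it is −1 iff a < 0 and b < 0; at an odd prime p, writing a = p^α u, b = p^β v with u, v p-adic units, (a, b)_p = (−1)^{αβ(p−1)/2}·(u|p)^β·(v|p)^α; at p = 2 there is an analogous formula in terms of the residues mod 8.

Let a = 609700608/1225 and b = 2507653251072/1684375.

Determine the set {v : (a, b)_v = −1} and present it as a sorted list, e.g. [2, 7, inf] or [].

Mod squares: a ≡ 3, b ≡ 110. Check v ∈ {∞, 2, 3, 5, 7, 11}.
v=2: v_2(a)=8, v_2(b)=19; units ≡ 3, 7 (mod 8); ε·ε+αω+βω = 1·1+8·0+19·1 ≡ 0  ⇒  (a,b)_2 = +1.
v=∞: 3 > 0 and 110 > 0  ⇒  (a,b)_∞ = +1.
v=5: a=5^-2·(≡2), b=5^-5·(≡3) mod 5; (2|5)=-1, (3|5)=-1; (−1)^{-2·-5·2}·(-1)^-5·(-1)^-2 = -1.
v=3: a=3^9·(≡1), b=3^14·(≡2) mod 3; (1|3)=+1, (2|3)=-1; (−1)^{9·14·1}·(+1)^14·(-1)^9 = -1.
v=11: a=11^2·(≡3), b=11^-1·(≡7) mod 11; (3|11)=+1, (7|11)=-1; (−1)^{2·-1·5}·(+1)^-1·(-1)^2 = +1.
v=7: a=7^-2·(≡5), b=7^-2·(≡5) mod 7; (5|7)=-1, (5|7)=-1; (−1)^{-2·-2·3}·(-1)^-2·(-1)^-2 = +1.
|Ram(3, 110)| = 2, even; anisotropic at {3, 5}.

[3, 5]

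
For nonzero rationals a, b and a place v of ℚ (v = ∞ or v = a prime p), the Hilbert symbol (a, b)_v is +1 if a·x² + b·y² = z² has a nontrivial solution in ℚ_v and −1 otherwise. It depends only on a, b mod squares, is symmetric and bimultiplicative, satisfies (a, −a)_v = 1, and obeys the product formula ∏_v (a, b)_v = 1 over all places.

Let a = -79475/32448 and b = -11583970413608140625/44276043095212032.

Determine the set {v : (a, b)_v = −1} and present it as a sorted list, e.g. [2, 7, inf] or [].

[3, inf]

(a, b) ≡ (-33, -627) mod (ℚ^×)²; places V = {2, 3, 5, 7, 11, 13, 17, 19, ∞}.
(a,b)_3: α=-1, u≡1; β=-7, v≡1 (mod 3); (1|3)=+1, (1|3)=+1; sign (−1)^1·+1^-7·+1^-1 = -1.
(a,b)_13: α=-2, u≡2; β=-6, v≡10 (mod 13); (2|13)=-1, (10|13)=+1; sign (−1)^0·-1^-6·+1^-2 = +1.
(a,b)_∞: sgn(-33)=−, sgn(-627)=−, so -1.
(a,b)_7: α=0, u≡1; β=6, v≡5 (mod 7); (1|7)=+1, (5|7)=-1; sign (−1)^0·+1^6·-1^0 = +1.
(a,b)_17: α=2, u≡4; β=4, v≡15 (mod 17); (4|17)=+1, (15|17)=+1; sign (−1)^0·+1^4·+1^2 = +1.
(a,b)_2: α=-6, β=-22; u≡7, v≡5 (mod 8); ε(u)ε(v)=1·0, αω(v)=-6·1, βω(u)=-22·0; sum ≡ 0  ⇒  +1.
(a,b)_11: α=1, u≡10; β=1, v≡4 (mod 11); (10|11)=-1, (4|11)=+1; sign (−1)^1·-1^1·+1^1 = +1.
(a,b)_5: α=2, u≡2; β=6, v≡2 (mod 5); (2|5)=-1, (2|5)=-1; sign (−1)^0·-1^6·-1^2 = +1.
(a,b)_19: α=0, u≡9; β=3, v≡6 (mod 19); (9|19)=+1, (6|19)=+1; sign (−1)^0·+1^3·+1^0 = +1.
Ram(-33, -627) = {3, ∞}; no ℚ_3-point on the conic.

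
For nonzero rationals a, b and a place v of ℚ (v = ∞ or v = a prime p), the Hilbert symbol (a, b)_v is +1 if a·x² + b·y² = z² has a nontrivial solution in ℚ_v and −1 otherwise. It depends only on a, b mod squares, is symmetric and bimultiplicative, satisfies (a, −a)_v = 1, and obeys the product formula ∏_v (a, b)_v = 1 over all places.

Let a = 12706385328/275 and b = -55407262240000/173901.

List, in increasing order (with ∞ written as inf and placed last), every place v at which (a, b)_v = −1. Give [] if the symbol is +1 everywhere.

Mod squares: a ≡ 10857, b ≡ -7567329. Check v ∈ {∞, 2, 3, 5, 7, 11, 13, 17, 23, 31, 41, 47}.
v=31: a=31^0·(≡18), b=31^2·(≡5) mod 31; (18|31)=+1, (5|31)=+1; (−1)^{0·2·15}·(+1)^2·(+1)^0 = +1.
v=11: a=11^-1·(≡7), b=11^1·(≡1) mod 11; (7|11)=-1, (1|11)=+1; (−1)^{-1·1·5}·(-1)^1·(+1)^-1 = +1.
v=3: a=3^3·(≡1), b=3^-1·(≡2) mod 3; (1|3)=+1, (2|3)=-1; (−1)^{3·-1·1}·(+1)^-1·(-1)^3 = +1.
v=41: a=41^0·(≡23), b=41^1·(≡3) mod 41; (23|41)=+1, (3|41)=-1; (−1)^{0·1·20}·(+1)^1·(-1)^0 = +1.
v=7: a=7^1·(≡1), b=7^-3·(≡5) mod 7; (1|7)=+1, (5|7)=-1; (−1)^{1·-3·3}·(+1)^-3·(-1)^1 = +1.
v=2: v_2(a)=4, v_2(b)=8; units ≡ 1, 7 (mod 8); ε·ε+αω+βω = 0·1+4·0+8·0 ≡ 0  ⇒  (a,b)_2 = +1.
v=5: a=5^-2·(≡3), b=5^4·(≡1) mod 5; (3|5)=-1, (1|5)=+1; (−1)^{-2·4·2}·(-1)^4·(+1)^-2 = +1.
v=23: a=23^2·(≡4), b=23^0·(≡13) mod 23; (4|23)=+1, (13|23)=+1; (−1)^{2·0·11}·(+1)^0·(+1)^2 = +1.
v=13: a=13^2·(≡2), b=13^-2·(≡9) mod 13; (2|13)=-1, (9|13)=+1; (−1)^{2·-2·6}·(-1)^-2·(+1)^2 = +1.
v=∞: 10857 > 0 and -7567329 < 0  ⇒  (a,b)_∞ = +1.
v=47: a=47^1·(≡31), b=47^1·(≡39) mod 47; (31|47)=-1, (39|47)=-1; (−1)^{1·1·23}·(-1)^1·(-1)^1 = -1.
v=17: a=17^0·(≡6), b=17^1·(≡8) mod 17; (6|17)=-1, (8|17)=+1; (−1)^{0·1·8}·(-1)^1·(+1)^0 = -1.
Ram(10857, -7567329) = {17, 47}; no ℚ_17-point on the conic.

[17, 47]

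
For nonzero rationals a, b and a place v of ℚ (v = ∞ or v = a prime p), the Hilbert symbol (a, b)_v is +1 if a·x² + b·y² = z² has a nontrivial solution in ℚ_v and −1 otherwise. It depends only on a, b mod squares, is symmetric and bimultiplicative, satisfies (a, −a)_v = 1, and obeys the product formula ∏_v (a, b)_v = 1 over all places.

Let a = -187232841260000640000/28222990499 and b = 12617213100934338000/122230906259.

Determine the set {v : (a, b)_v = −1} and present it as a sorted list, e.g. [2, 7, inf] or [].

(a, b) ≡ (-429, 55) mod (ℚ^×)²; places V = {2, 3, 5, 7, 11, 13, 17, 29, 37, ∞}.
(a,b)_∞: sgn(-429)=−, sgn(55)=+, so +1.
(a,b)_3: α=13, u≡1; β=12, v≡1 (mod 3); (1|3)=+1, (1|3)=+1; sign (−1)^0·+1^12·+1^13 = +1.
(a,b)_7: α=0, u≡5; β=-2, v≡3 (mod 7); (5|7)=-1, (3|7)=-1; sign (−1)^0·-1^-2·-1^0 = +1.
(a,b)_2: α=10, β=4; u≡3, v≡7 (mod 8); ε(u)ε(v)=1·1, αω(v)=10·0, βω(u)=4·1; sum ≡ 1  ⇒  -1.
(a,b)_29: α=0, u≡23; β=2, v≡15 (mod 29); (23|29)=+1, (15|29)=-1; sign (−1)^0·+1^2·-1^0 = +1.
(a,b)_37: α=-6, u≡29; β=-4, v≡19 (mod 37); (29|37)=-1, (19|37)=-1; sign (−1)^0·-1^-4·-1^-6 = +1.
(a,b)_11: α=-1, u≡4; β=-3, v≡4 (mod 11); (4|11)=+1, (4|11)=+1; sign (−1)^1·+1^-3·+1^-1 = -1.
(a,b)_13: α=3, u≡8; β=2, v≡1 (mod 13); (8|13)=-1, (1|13)=+1; sign (−1)^0·-1^2·+1^3 = +1.
(a,b)_5: α=4, u≡4; β=3, v≡1 (mod 5); (4|5)=+1, (1|5)=+1; sign (−1)^0·+1^3·+1^4 = +1.
(a,b)_17: α=4, u≡13; β=4, v≡15 (mod 17); (13|17)=+1, (15|17)=+1; sign (−1)^0·+1^4·+1^4 = +1.
(-429, 55 / ℚ) ramifies at {2, 11}: a division algebra.

[2, 11]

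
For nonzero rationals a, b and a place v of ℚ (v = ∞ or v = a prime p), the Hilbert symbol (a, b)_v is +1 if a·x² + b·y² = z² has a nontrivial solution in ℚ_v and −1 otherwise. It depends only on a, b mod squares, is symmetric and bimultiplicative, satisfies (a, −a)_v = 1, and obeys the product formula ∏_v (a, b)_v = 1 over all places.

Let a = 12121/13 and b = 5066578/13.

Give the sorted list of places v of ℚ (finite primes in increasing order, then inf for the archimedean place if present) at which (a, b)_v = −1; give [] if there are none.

Mod squares: a ≡ 157573, b ≡ 65865514. Check v ∈ {∞, 2, 11, 13, 17, 19, 23, 31}.
v=19: a=19^0·(≡16), b=19^1·(≡10) mod 19; (16|19)=+1, (10|19)=-1; (−1)^{0·1·9}·(+1)^1·(-1)^0 = +1.
v=2: v_2(a)=0, v_2(b)=1; units ≡ 5, 5 (mod 8); ε·ε+αω+βω = 0·0+0·1+1·1 ≡ 1  ⇒  (a,b)_2 = -1.
v=13: a=13^-1·(≡5), b=13^-1·(≡10) mod 13; (5|13)=-1, (10|13)=+1; (−1)^{-1·-1·6}·(-1)^-1·(+1)^-1 = -1.
v=∞: 157573 > 0 and 65865514 > 0  ⇒  (a,b)_∞ = +1.
v=17: a=17^1·(≡13), b=17^1·(≡11) mod 17; (13|17)=+1, (11|17)=-1; (−1)^{1·1·8}·(+1)^1·(-1)^1 = -1.
v=11: a=11^0·(≡5), b=11^1·(≡3) mod 11; (5|11)=+1, (3|11)=+1; (−1)^{0·1·5}·(+1)^1·(+1)^0 = +1.
v=23: a=23^1·(≡14), b=23^1·(≡10) mod 23; (14|23)=-1, (10|23)=-1; (−1)^{1·1·11}·(-1)^1·(-1)^1 = -1.
v=31: a=31^1·(≡11), b=31^1·(≡10) mod 31; (11|31)=-1, (10|31)=+1; (−1)^{1·1·15}·(-1)^1·(+1)^1 = +1.
Ram(157573, 65865514) = {2, 13, 17, 23}; no ℚ_2-point on the conic.

[2, 13, 17, 23]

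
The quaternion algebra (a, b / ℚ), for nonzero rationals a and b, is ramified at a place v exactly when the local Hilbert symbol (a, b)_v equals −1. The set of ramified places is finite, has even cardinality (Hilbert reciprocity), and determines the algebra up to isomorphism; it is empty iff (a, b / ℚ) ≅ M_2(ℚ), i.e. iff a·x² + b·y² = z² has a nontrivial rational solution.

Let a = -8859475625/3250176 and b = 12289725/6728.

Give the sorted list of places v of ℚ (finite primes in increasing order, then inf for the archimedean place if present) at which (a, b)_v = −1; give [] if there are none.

(a, b) ≡ (-6006, 42) mod (ℚ^×)²; places V = {2, 3, 5, 7, 11, 13, 17, 23, 29, ∞}.
(a,b)_2: α=-11, β=-3; u≡5, v≡5 (mod 8); ε(u)ε(v)=0·0, αω(v)=-11·1, βω(u)=-3·1; sum ≡ 0  ⇒  +1.
(a,b)_17: α=2, u≡6; β=2, v≡15 (mod 17); (6|17)=-1, (15|17)=+1; sign (−1)^0·-1^2·+1^2 = +1.
(a,b)_11: α=1, u≡4; β=0, v≡9 (mod 11); (4|11)=+1, (9|11)=+1; sign (−1)^0·+1^0·+1^1 = +1.
(a,b)_13: α=1, u≡8; β=0, v≡12 (mod 13); (8|13)=-1, (12|13)=+1; sign (−1)^0·-1^0·+1^1 = +1.
(a,b)_5: α=4, u≡4; β=2, v≡3 (mod 5); (4|5)=+1, (3|5)=-1; sign (−1)^0·+1^2·-1^4 = +1.
(a,b)_7: α=3, u≡5; β=1, v≡5 (mod 7); (5|7)=-1, (5|7)=-1; sign (−1)^1·-1^1·-1^3 = -1.
(a,b)_23: α=-2, u≡20; β=0, v≡17 (mod 23); (20|23)=-1, (17|23)=-1; sign (−1)^0·-1^0·-1^-2 = +1.
(a,b)_∞: sgn(-6006)=−, sgn(42)=+, so +1.
(a,b)_3: α=-1, u≡2; β=5, v≡2 (mod 3); (2|3)=-1, (2|3)=-1; sign (−1)^1·-1^5·-1^-1 = -1.
(a,b)_29: α=0, u≡15; β=-2, v≡24 (mod 29); (15|29)=-1, (24|29)=+1; sign (−1)^0·-1^-2·+1^0 = +1.
Ram(-6006, 42) = {3, 7}; no ℚ_3-point on the conic.

[3, 7]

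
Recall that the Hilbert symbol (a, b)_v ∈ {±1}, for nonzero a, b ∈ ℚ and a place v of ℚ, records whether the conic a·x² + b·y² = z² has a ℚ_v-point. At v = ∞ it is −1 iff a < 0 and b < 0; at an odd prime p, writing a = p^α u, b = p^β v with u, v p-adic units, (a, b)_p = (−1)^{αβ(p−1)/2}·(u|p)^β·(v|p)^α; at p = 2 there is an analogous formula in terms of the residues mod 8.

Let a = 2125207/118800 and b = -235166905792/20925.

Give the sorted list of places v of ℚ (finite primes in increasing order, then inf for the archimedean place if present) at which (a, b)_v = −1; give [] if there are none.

(a, b) ≡ (231, -22971) mod (ℚ^×)²; places V = {2, 3, 5, 7, 11, 13, 19, 29, 31, ∞}.
(a,b)_13: α=0, u≡1; β=1, v≡12 (mod 13); (1|13)=+1, (12|13)=+1; sign (−1)^0·+1^1·+1^0 = +1.
(a,b)_19: α=2, u≡14; β=3, v≡5 (mod 19); (14|19)=-1, (5|19)=+1; sign (−1)^0·-1^3·+1^2 = -1.
(a,b)_31: α=0, u≡8; β=-1, v≡27 (mod 31); (8|31)=+1, (27|31)=-1; sign (−1)^0·+1^-1·-1^0 = +1.
(a,b)_∞: sgn(231)=+, sgn(-22971)=−, so +1.
(a,b)_5: α=-2, u≡1; β=-2, v≡4 (mod 5); (1|5)=+1, (4|5)=+1; sign (−1)^0·+1^-2·+1^-2 = +1.
(a,b)_7: α=1, u≡6; β=2, v≡3 (mod 7); (6|7)=-1, (3|7)=-1; sign (−1)^0·-1^2·-1^1 = -1.
(a,b)_11: α=-1, u≡2; β=0, v≡2 (mod 11); (2|11)=-1, (2|11)=-1; sign (−1)^0·-1^0·-1^-1 = -1.
(a,b)_2: α=-4, β=6; u≡7, v≡5 (mod 8); ε(u)ε(v)=1·0, αω(v)=-4·1, βω(u)=6·0; sum ≡ 0  ⇒  +1.
(a,b)_3: α=-3, u≡2; β=-3, v≡2 (mod 3); (2|3)=-1, (2|3)=-1; sign (−1)^1·-1^-3·-1^-3 = -1.
(a,b)_29: α=2, u≡22; β=2, v≡2 (mod 29); (22|29)=+1, (2|29)=-1; sign (−1)^0·+1^2·-1^2 = +1.
Ram(231, -22971) = {3, 7, 11, 19}; no ℚ_3-point on the conic.

[3, 7, 11, 19]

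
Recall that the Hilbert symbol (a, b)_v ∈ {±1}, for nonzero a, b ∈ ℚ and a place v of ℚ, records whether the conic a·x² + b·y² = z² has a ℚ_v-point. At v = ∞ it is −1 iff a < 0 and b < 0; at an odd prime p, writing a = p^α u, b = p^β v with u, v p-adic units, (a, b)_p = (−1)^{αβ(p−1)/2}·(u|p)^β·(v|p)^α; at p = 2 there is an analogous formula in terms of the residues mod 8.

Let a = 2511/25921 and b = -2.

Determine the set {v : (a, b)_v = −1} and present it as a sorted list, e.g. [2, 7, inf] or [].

Mod squares: a ≡ 31, b ≡ -2. Check v ∈ {∞, 2, 3, 7, 23, 31}.
v=3: a=3^4·(≡1), b=3^0·(≡1) mod 3; (1|3)=+1, (1|3)=+1; (−1)^{4·0·1}·(+1)^0·(+1)^4 = +1.
v=2: v_2(a)=0, v_2(b)=1; units ≡ 7, 7 (mod 8); ε·ε+αω+βω = 1·1+0·0+1·0 ≡ 1  ⇒  (a,b)_2 = -1.
v=7: a=7^-2·(≡3), b=7^0·(≡5) mod 7; (3|7)=-1, (5|7)=-1; (−1)^{-2·0·3}·(-1)^0·(-1)^-2 = +1.
v=23: a=23^-2·(≡9), b=23^0·(≡21) mod 23; (9|23)=+1, (21|23)=-1; (−1)^{-2·0·11}·(+1)^0·(-1)^-2 = +1.
v=31: a=31^1·(≡10), b=31^0·(≡29) mod 31; (10|31)=+1, (29|31)=-1; (−1)^{1·0·15}·(+1)^0·(-1)^1 = -1.
v=∞: 31 > 0 and -2 < 0  ⇒  (a,b)_∞ = +1.
Ram(31, -2) = {2, 31}; no ℚ_2-point on the conic.

[2, 31]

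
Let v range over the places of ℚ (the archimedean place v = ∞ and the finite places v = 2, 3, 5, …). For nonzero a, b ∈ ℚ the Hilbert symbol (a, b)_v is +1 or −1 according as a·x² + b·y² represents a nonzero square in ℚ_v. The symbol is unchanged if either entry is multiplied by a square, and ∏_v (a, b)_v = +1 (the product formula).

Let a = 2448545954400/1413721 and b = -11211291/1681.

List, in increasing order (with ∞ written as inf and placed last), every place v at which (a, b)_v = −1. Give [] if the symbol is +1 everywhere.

[2, 3, 7, 13]

Mod squares: a ≡ 6, b ≡ -91. Check v ∈ {∞, 2, 3, 5, 7, 13, 29, 41}.
v=13: a=13^4·(≡8), b=13^3·(≡8) mod 13; (8|13)=-1, (8|13)=-1; (−1)^{4·3·6}·(-1)^3·(-1)^4 = -1.
v=41: a=41^-2·(≡12), b=41^-2·(≡36) mod 41; (12|41)=-1, (36|41)=+1; (−1)^{-2·-2·20}·(-1)^-2·(+1)^-2 = +1.
v=∞: 6 > 0 and -91 < 0  ⇒  (a,b)_∞ = +1.
v=29: a=29^-2·(≡22), b=29^0·(≡7) mod 29; (22|29)=+1, (7|29)=+1; (−1)^{-2·0·14}·(+1)^0·(+1)^-2 = +1.
v=3: a=3^7·(≡2), b=3^6·(≡2) mod 3; (2|3)=-1, (2|3)=-1; (−1)^{7·6·1}·(-1)^6·(-1)^7 = -1.
v=2: v_2(a)=5, v_2(b)=0; units ≡ 3, 5 (mod 8); ε·ε+αω+βω = 1·0+5·1+0·1 ≡ 1  ⇒  (a,b)_2 = -1.
v=5: a=5^2·(≡1), b=5^0·(≡4) mod 5; (1|5)=+1, (4|5)=+1; (−1)^{2·0·2}·(+1)^0·(+1)^2 = +1.
v=7: a=7^2·(≡6), b=7^1·(≡1) mod 7; (6|7)=-1, (1|7)=+1; (−1)^{2·1·3}·(-1)^1·(+1)^2 = -1.
|Ram(6, -91)| = 4, even; anisotropic at {2, 3, 7, 13}.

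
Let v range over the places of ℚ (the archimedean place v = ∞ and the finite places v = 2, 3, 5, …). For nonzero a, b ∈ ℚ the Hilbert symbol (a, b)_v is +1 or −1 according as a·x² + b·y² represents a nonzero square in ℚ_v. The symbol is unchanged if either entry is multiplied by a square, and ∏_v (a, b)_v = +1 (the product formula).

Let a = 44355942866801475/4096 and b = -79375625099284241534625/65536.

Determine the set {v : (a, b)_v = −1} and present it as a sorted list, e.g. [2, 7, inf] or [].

Mod squares: a ≡ 19, b ≡ -10465. Check v ∈ {∞, 2, 3, 5, 7, 13, 19, 23}.
v=23: a=23^2·(≡17), b=23^3·(≡10) mod 23; (17|23)=-1, (10|23)=-1; (−1)^{2·3·11}·(-1)^3·(-1)^2 = -1.
v=∞: 19 > 0 and -10465 < 0  ⇒  (a,b)_∞ = +1.
v=3: a=3^10·(≡1), b=3^12·(≡2) mod 3; (1|3)=+1, (2|3)=-1; (−1)^{10·12·1}·(+1)^12·(-1)^10 = +1.
v=7: a=7^2·(≡6), b=7^3·(≡6) mod 7; (6|7)=-1, (6|7)=-1; (−1)^{2·3·3}·(-1)^3·(-1)^2 = -1.
v=2: v_2(a)=-12, v_2(b)=-16; units ≡ 3, 7 (mod 8); ε·ε+αω+βω = 1·1+-12·0+-16·1 ≡ 1  ⇒  (a,b)_2 = -1.
v=19: a=19^3·(≡6), b=19^4·(≡4) mod 19; (6|19)=+1, (4|19)=+1; (−1)^{3·4·9}·(+1)^4·(+1)^3 = +1.
v=13: a=13^2·(≡11), b=13^3·(≡3) mod 13; (11|13)=-1, (3|13)=+1; (−1)^{2·3·6}·(-1)^3·(+1)^2 = -1.
v=5: a=5^2·(≡4), b=5^3·(≡3) mod 5; (4|5)=+1, (3|5)=-1; (−1)^{2·3·2}·(+1)^3·(-1)^2 = +1.
(19, -10465 / ℚ) ramifies at {2, 7, 13, 23}: a division algebra.

[2, 7, 13, 23]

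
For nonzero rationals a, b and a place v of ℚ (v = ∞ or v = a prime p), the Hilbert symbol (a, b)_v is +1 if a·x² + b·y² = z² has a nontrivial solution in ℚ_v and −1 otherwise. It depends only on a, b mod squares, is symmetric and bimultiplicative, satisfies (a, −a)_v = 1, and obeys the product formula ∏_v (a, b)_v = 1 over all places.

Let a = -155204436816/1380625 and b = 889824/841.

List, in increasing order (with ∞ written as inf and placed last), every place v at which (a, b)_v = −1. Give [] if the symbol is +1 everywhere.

(a, b) ≡ (-9269, 55614) mod (ℚ^×)²; places V = {2, 3, 5, 11, 13, 23, 29, 31, 47, ∞}.
(a,b)_5: α=-4, u≡1; β=0, v≡4 (mod 5); (1|5)=+1, (4|5)=+1; sign (−1)^0·+1^0·+1^-4 = +1.
(a,b)_2: α=4, β=5; u≡3, v≡7 (mod 8); ε(u)ε(v)=1·1, αω(v)=4·0, βω(u)=5·1; sum ≡ 0  ⇒  +1.
(a,b)_31: α=3, u≡30; β=1, v≡15 (mod 31); (30|31)=-1, (15|31)=-1; sign (−1)^1·-1^1·-1^3 = -1.
(a,b)_47: α=-2, u≡7; β=0, v≡43 (mod 47); (7|47)=+1, (43|47)=-1; sign (−1)^0·+1^0·-1^-2 = +1.
(a,b)_29: α=0, u≡19; β=-2, v≡17 (mod 29); (19|29)=-1, (17|29)=-1; sign (−1)^0·-1^-2·-1^0 = +1.
(a,b)_11: α=2, u≡4; β=0, v≡9 (mod 11); (4|11)=+1, (9|11)=+1; sign (−1)^0·+1^0·+1^2 = +1.
(a,b)_∞: sgn(-9269)=−, sgn(55614)=+, so +1.
(a,b)_3: α=2, u≡1; β=1, v≡1 (mod 3); (1|3)=+1, (1|3)=+1; sign (−1)^0·+1^1·+1^2 = +1.
(a,b)_13: α=1, u≡8; β=1, v≡9 (mod 13); (8|13)=-1, (9|13)=+1; sign (−1)^0·-1^1·+1^1 = -1.
(a,b)_23: α=1, u≡11; β=1, v≡9 (mod 23); (11|23)=-1, (9|23)=+1; sign (−1)^1·-1^1·+1^1 = +1.
(-9269, 55614 / ℚ) ramifies at {13, 31}: a division algebra.

[13, 31]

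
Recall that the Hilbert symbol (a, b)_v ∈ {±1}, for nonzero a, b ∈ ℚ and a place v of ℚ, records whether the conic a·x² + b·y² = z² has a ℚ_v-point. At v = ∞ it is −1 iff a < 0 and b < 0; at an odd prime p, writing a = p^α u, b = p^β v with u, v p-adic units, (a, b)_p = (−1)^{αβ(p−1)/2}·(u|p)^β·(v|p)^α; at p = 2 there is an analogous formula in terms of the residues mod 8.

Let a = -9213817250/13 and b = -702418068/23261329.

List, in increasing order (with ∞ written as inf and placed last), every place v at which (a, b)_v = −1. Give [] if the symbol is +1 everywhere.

[5, 19, 23, inf]

Mod squares: a ≡ -39596570, b ≡ -17917. Check v ∈ {∞, 2, 3, 5, 7, 11, 13, 17, 19, 23, 41, 53}.
v=5: a=5^3·(≡4), b=5^0·(≡3) mod 5; (4|5)=+1, (3|5)=-1; (−1)^{3·0·2}·(+1)^0·(-1)^3 = -1.
v=3: a=3^0·(≡1), b=3^4·(≡2) mod 3; (1|3)=+1, (2|3)=-1; (−1)^{0·4·1}·(+1)^4·(-1)^0 = +1.
v=∞: -39596570 < 0 and -17917 < 0  ⇒  (a,b)_∞ = -1.
v=23: a=23^1·(≡9), b=23^1·(≡12) mod 23; (9|23)=+1, (12|23)=+1; (−1)^{1·1·11}·(+1)^1·(+1)^1 = -1.
v=41: a=41^1·(≡27), b=41^1·(≡22) mod 41; (27|41)=-1, (22|41)=-1; (−1)^{1·1·20}·(-1)^1·(-1)^1 = +1.
v=2: v_2(a)=1, v_2(b)=2; units ≡ 3, 3 (mod 8); ε·ε+αω+βω = 1·1+1·1+2·1 ≡ 0  ⇒  (a,b)_2 = +1.
v=11: a=11^2·(≡4), b=11^2·(≡7) mod 11; (4|11)=+1, (7|11)=-1; (−1)^{2·2·5}·(+1)^2·(-1)^2 = +1.
v=17: a=17^1·(≡11), b=17^0·(≡13) mod 17; (11|17)=-1, (13|17)=+1; (−1)^{1·0·8}·(-1)^0·(+1)^1 = +1.
v=19: a=19^1·(≡11), b=19^1·(≡16) mod 19; (11|19)=+1, (16|19)=+1; (−1)^{1·1·9}·(+1)^1·(+1)^1 = -1.
v=13: a=13^-1·(≡12), b=13^-2·(≡9) mod 13; (12|13)=+1, (9|13)=+1; (−1)^{-1·-2·6}·(+1)^-2·(+1)^-1 = +1.
v=53: a=53^0·(≡51), b=53^-2·(≡20) mod 53; (51|53)=-1, (20|53)=-1; (−1)^{0·-2·26}·(-1)^-2·(-1)^0 = +1.
v=7: a=7^0·(≡1), b=7^-2·(≡6) mod 7; (1|7)=+1, (6|7)=-1; (−1)^{0·-2·3}·(+1)^-2·(-1)^0 = +1.
Ram(-39596570, -17917) = {5, 19, 23, ∞}; no ℚ_5-point on the conic.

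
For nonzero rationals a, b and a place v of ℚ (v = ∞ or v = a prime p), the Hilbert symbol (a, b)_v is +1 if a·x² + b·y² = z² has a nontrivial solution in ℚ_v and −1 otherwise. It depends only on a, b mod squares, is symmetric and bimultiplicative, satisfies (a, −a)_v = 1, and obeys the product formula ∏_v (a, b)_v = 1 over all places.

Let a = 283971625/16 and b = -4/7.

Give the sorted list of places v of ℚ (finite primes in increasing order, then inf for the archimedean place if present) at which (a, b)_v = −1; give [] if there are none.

[5, 31]

(a, b) ≡ (31465, -7) mod (ℚ^×)²; places V = {2, 5, 7, 19, 29, 31, ∞}.
(a,b)_29: α=1, u≡19; β=0, v≡16 (mod 29); (19|29)=-1, (16|29)=+1; sign (−1)^0·-1^0·+1^1 = +1.
(a,b)_5: α=3, u≡3; β=0, v≡3 (mod 5); (3|5)=-1, (3|5)=-1; sign (−1)^0·-1^0·-1^3 = -1.
(a,b)_7: α=1, u≡1; β=-1, v≡3 (mod 7); (1|7)=+1, (3|7)=-1; sign (−1)^1·+1^-1·-1^1 = +1.
(a,b)_∞: sgn(31465)=+, sgn(-7)=−, so +1.
(a,b)_2: α=-4, β=2; u≡1, v≡1 (mod 8); ε(u)ε(v)=0·0, αω(v)=-4·0, βω(u)=2·0; sum ≡ 0  ⇒  +1.
(a,b)_19: α=2, u≡17; β=0, v≡13 (mod 19); (17|19)=+1, (13|19)=-1; sign (−1)^0·+1^0·-1^2 = +1.
(a,b)_31: α=1, u≡29; β=0, v≡26 (mod 31); (29|31)=-1, (26|31)=-1; sign (−1)^0·-1^0·-1^1 = -1.
|Ram(31465, -7)| = 2, even; anisotropic at {5, 31}.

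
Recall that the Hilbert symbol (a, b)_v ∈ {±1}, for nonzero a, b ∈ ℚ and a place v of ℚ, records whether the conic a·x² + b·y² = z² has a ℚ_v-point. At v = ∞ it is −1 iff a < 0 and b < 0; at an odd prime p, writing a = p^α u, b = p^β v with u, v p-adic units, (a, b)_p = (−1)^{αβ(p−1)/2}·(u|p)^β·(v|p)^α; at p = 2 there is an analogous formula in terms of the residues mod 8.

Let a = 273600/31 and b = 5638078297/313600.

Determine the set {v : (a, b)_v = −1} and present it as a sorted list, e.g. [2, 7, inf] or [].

[19, 23]

(a, b) ≡ (589, 12673) mod (ℚ^×)²; places V = {2, 3, 5, 7, 19, 23, 29, 31, ∞}.
(a,b)_5: α=2, u≡4; β=-2, v≡3 (mod 5); (4|5)=+1, (3|5)=-1; sign (−1)^0·+1^-2·-1^2 = +1.
(a,b)_∞: sgn(589)=+, sgn(12673)=+, so +1.
(a,b)_7: α=0, u≡4; β=-2, v≡6 (mod 7); (4|7)=+1, (6|7)=-1; sign (−1)^0·+1^-2·-1^0 = +1.
(a,b)_2: α=6, β=-8; u≡5, v≡1 (mod 8); ε(u)ε(v)=0·0, αω(v)=6·0, βω(u)=-8·1; sum ≡ 0  ⇒  +1.
(a,b)_29: α=0, u≡7; β=3, v≡17 (mod 29); (7|29)=+1, (17|29)=-1; sign (−1)^0·+1^3·-1^0 = +1.
(a,b)_3: α=2, u≡1; β=0, v≡1 (mod 3); (1|3)=+1, (1|3)=+1; sign (−1)^0·+1^0·+1^2 = +1.
(a,b)_19: α=1, u≡3; β=1, v≡13 (mod 19); (3|19)=-1, (13|19)=-1; sign (−1)^1·-1^1·-1^1 = -1.
(a,b)_23: α=0, u≡22; β=3, v≡21 (mod 23); (22|23)=-1, (21|23)=-1; sign (−1)^0·-1^3·-1^0 = -1.
(a,b)_31: α=-1, u≡25; β=0, v≡19 (mod 31); (25|31)=+1, (19|31)=+1; sign (−1)^0·+1^0·+1^-1 = +1.
(589, 12673 / ℚ) ramifies at {19, 23}: a division algebra.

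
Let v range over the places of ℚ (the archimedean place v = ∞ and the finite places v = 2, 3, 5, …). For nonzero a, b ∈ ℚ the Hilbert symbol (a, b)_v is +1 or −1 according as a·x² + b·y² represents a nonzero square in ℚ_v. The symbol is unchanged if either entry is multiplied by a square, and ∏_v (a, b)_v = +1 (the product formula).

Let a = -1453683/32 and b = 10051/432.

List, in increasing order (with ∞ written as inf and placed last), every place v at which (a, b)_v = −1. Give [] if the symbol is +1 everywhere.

[3, 11, 19, 31]

(a, b) ≡ (-59334, 57) mod (ℚ^×)²; places V = {2, 3, 7, 11, 19, 23, 29, 31, ∞}.
(a,b)_23: α=0, u≡1; β=2, v≡10 (mod 23); (1|23)=+1, (10|23)=-1; sign (−1)^0·+1^2·-1^0 = +1.
(a,b)_29: α=1, u≡24; β=0, v≡4 (mod 29); (24|29)=+1, (4|29)=+1; sign (−1)^0·+1^0·+1^1 = +1.
(a,b)_31: α=1, u≡10; β=0, v≡12 (mod 31); (10|31)=+1, (12|31)=-1; sign (−1)^0·+1^0·-1^1 = -1.
(a,b)_11: α=1, u≡10; β=0, v≡10 (mod 11); (10|11)=-1, (10|11)=-1; sign (−1)^0·-1^0·-1^1 = -1.
(a,b)_7: α=2, u≡5; β=0, v≡4 (mod 7); (5|7)=-1, (4|7)=+1; sign (−1)^0·-1^0·+1^2 = +1.
(a,b)_2: α=-5, β=-4; u≡5, v≡1 (mod 8); ε(u)ε(v)=0·0, αω(v)=-5·0, βω(u)=-4·1; sum ≡ 0  ⇒  +1.
(a,b)_∞: sgn(-59334)=−, sgn(57)=+, so +1.
(a,b)_3: α=1, u≡1; β=-3, v≡1 (mod 3); (1|3)=+1, (1|3)=+1; sign (−1)^1·+1^-3·+1^1 = -1.
(a,b)_19: α=0, u≡2; β=1, v≡12 (mod 19); (2|19)=-1, (12|19)=-1; sign (−1)^0·-1^1·-1^0 = -1.
Ram(-59334, 57) = {3, 11, 19, 31}; no ℚ_3-point on the conic.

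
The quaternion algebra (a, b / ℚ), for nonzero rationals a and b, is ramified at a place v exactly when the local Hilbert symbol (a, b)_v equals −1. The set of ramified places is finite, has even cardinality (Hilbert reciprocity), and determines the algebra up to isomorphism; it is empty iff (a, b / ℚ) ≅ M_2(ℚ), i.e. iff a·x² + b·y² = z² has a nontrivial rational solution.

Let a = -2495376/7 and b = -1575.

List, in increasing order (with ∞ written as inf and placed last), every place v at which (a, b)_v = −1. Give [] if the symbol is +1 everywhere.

Mod squares: a ≡ -121303, b ≡ -7. Check v ∈ {∞, 2, 3, 5, 7, 13, 31, 43}.
v=2: v_2(a)=4, v_2(b)=0; units ≡ 1, 1 (mod 8); ε·ε+αω+βω = 0·0+4·0+0·0 ≡ 0  ⇒  (a,b)_2 = +1.
v=5: a=5^0·(≡2), b=5^2·(≡2) mod 5; (2|5)=-1, (2|5)=-1; (−1)^{0·2·2}·(-1)^2·(-1)^0 = +1.
v=31: a=31^1·(≡6), b=31^0·(≡6) mod 31; (6|31)=-1, (6|31)=-1; (−1)^{1·0·15}·(-1)^0·(-1)^1 = -1.
v=∞: -121303 < 0 and -7 < 0  ⇒  (a,b)_∞ = -1.
v=13: a=13^1·(≡12), b=13^0·(≡11) mod 13; (12|13)=+1, (11|13)=-1; (−1)^{1·0·6}·(+1)^0·(-1)^1 = -1.
v=7: a=7^-1·(≡5), b=7^1·(≡6) mod 7; (5|7)=-1, (6|7)=-1; (−1)^{-1·1·3}·(-1)^1·(-1)^-1 = -1.
v=43: a=43^1·(≡21), b=43^0·(≡16) mod 43; (21|43)=+1, (16|43)=+1; (−1)^{1·0·21}·(+1)^0·(+1)^1 = +1.
v=3: a=3^2·(≡2), b=3^2·(≡2) mod 3; (2|3)=-1, (2|3)=-1; (−1)^{2·2·1}·(-1)^2·(-1)^2 = +1.
|Ram(-121303, -7)| = 4, even; anisotropic at {7, 13, 31, ∞}.

[7, 13, 31, inf]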